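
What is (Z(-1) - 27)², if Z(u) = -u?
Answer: 676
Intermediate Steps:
(Z(-1) - 27)² = (-1*(-1) - 27)² = (1 - 27)² = (-26)² = 676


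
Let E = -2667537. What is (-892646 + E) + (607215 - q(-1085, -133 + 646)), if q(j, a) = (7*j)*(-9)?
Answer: -3021323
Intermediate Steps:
q(j, a) = -63*j
(-892646 + E) + (607215 - q(-1085, -133 + 646)) = (-892646 - 2667537) + (607215 - (-63)*(-1085)) = -3560183 + (607215 - 1*68355) = -3560183 + (607215 - 68355) = -3560183 + 538860 = -3021323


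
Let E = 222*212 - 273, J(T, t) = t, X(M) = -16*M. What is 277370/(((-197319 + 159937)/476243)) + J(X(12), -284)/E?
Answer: -3090440764758149/874570581 ≈ -3.5337e+6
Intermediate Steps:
E = 46791 (E = 47064 - 273 = 46791)
277370/(((-197319 + 159937)/476243)) + J(X(12), -284)/E = 277370/(((-197319 + 159937)/476243)) - 284/46791 = 277370/((-37382*1/476243)) - 284*1/46791 = 277370/(-37382/476243) - 284/46791 = 277370*(-476243/37382) - 284/46791 = -66047760455/18691 - 284/46791 = -3090440764758149/874570581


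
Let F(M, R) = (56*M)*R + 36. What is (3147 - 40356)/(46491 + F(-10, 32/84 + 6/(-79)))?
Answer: -8818533/10986419 ≈ -0.80268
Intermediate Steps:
F(M, R) = 36 + 56*M*R (F(M, R) = 56*M*R + 36 = 36 + 56*M*R)
(3147 - 40356)/(46491 + F(-10, 32/84 + 6/(-79))) = (3147 - 40356)/(46491 + (36 + 56*(-10)*(32/84 + 6/(-79)))) = -37209/(46491 + (36 + 56*(-10)*(32*(1/84) + 6*(-1/79)))) = -37209/(46491 + (36 + 56*(-10)*(8/21 - 6/79))) = -37209/(46491 + (36 + 56*(-10)*(506/1659))) = -37209/(46491 + (36 - 40480/237)) = -37209/(46491 - 31948/237) = -37209/10986419/237 = -37209*237/10986419 = -8818533/10986419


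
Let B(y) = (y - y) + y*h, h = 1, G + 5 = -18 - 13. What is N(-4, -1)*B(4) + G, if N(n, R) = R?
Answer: -40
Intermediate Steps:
G = -36 (G = -5 + (-18 - 13) = -5 - 31 = -36)
B(y) = y (B(y) = (y - y) + y*1 = 0 + y = y)
N(-4, -1)*B(4) + G = -1*4 - 36 = -4 - 36 = -40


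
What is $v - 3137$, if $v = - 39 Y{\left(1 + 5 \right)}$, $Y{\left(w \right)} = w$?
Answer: $-3371$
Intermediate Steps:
$v = -234$ ($v = - 39 \left(1 + 5\right) = \left(-39\right) 6 = -234$)
$v - 3137 = -234 - 3137 = -3371$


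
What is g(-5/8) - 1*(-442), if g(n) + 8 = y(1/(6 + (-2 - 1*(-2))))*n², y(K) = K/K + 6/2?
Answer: 6969/16 ≈ 435.56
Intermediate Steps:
y(K) = 4 (y(K) = 1 + 6*(½) = 1 + 3 = 4)
g(n) = -8 + 4*n²
g(-5/8) - 1*(-442) = (-8 + 4*(-5/8)²) - 1*(-442) = (-8 + 4*(-5*⅛)²) + 442 = (-8 + 4*(-5/8)²) + 442 = (-8 + 4*(25/64)) + 442 = (-8 + 25/16) + 442 = -103/16 + 442 = 6969/16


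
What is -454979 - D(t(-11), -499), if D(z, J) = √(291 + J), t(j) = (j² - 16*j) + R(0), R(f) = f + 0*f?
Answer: -454979 - 4*I*√13 ≈ -4.5498e+5 - 14.422*I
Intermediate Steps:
R(f) = f (R(f) = f + 0 = f)
t(j) = j² - 16*j (t(j) = (j² - 16*j) + 0 = j² - 16*j)
-454979 - D(t(-11), -499) = -454979 - √(291 - 499) = -454979 - √(-208) = -454979 - 4*I*√13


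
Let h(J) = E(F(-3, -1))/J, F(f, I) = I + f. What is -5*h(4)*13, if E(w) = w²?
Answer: -260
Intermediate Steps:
h(J) = 16/J (h(J) = (-1 - 3)²/J = (-4)²/J = 16/J)
-5*h(4)*13 = -80/4*13 = -5*4*13 = -20*13 = -260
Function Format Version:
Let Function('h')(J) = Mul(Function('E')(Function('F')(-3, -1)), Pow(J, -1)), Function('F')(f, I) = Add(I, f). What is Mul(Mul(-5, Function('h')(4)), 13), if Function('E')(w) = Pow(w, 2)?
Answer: -260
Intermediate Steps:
Function('h')(J) = Mul(16, Pow(J, -1)) (Function('h')(J) = Mul(Pow(Add(-1, -3), 2), Pow(J, -1)) = Mul(Pow(-4, 2), Pow(J, -1)) = Mul(16, Pow(J, -1)))
Mul(Mul(-5, Function('h')(4)), 13) = Mul(Mul(-5, Mul(16, Pow(4, -1))), 13) = Mul(Mul(-5, Mul(16, Rational(1, 4))), 13) = Mul(Mul(-5, 4), 13) = Mul(-20, 13) = -260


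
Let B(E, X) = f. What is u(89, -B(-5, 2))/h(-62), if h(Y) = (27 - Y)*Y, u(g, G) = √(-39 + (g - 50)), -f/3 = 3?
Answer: 0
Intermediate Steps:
f = -9 (f = -3*3 = -9)
B(E, X) = -9
u(g, G) = √(-89 + g) (u(g, G) = √(-39 + (-50 + g)) = √(-89 + g))
h(Y) = Y*(27 - Y)
u(89, -B(-5, 2))/h(-62) = √(-89 + 89)/((-62*(27 - 1*(-62)))) = √0/((-62*(27 + 62))) = 0/((-62*89)) = 0/(-5518) = 0*(-1/5518) = 0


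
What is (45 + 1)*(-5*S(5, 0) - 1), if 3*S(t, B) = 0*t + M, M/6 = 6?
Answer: -2806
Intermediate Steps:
M = 36 (M = 6*6 = 36)
S(t, B) = 12 (S(t, B) = (0*t + 36)/3 = (0 + 36)/3 = (⅓)*36 = 12)
(45 + 1)*(-5*S(5, 0) - 1) = (45 + 1)*(-5*12 - 1) = 46*(-60 - 1) = 46*(-61) = -2806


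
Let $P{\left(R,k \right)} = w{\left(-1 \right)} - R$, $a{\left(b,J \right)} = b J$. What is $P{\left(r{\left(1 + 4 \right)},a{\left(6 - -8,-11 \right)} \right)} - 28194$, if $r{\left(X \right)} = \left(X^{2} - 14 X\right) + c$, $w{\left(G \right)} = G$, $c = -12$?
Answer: $-28138$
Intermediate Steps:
$a{\left(b,J \right)} = J b$
$r{\left(X \right)} = -12 + X^{2} - 14 X$ ($r{\left(X \right)} = \left(X^{2} - 14 X\right) - 12 = -12 + X^{2} - 14 X$)
$P{\left(R,k \right)} = -1 - R$
$P{\left(r{\left(1 + 4 \right)},a{\left(6 - -8,-11 \right)} \right)} - 28194 = \left(-1 - \left(-12 + \left(1 + 4\right)^{2} - 14 \left(1 + 4\right)\right)\right) - 28194 = \left(-1 - \left(-12 + 5^{2} - 70\right)\right) - 28194 = \left(-1 - \left(-12 + 25 - 70\right)\right) - 28194 = \left(-1 - -57\right) - 28194 = \left(-1 + 57\right) - 28194 = 56 - 28194 = -28138$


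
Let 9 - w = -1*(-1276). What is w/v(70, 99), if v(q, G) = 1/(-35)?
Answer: 44345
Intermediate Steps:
v(q, G) = -1/35
w = -1267 (w = 9 - (-1)*(-1276) = 9 - 1*1276 = 9 - 1276 = -1267)
w/v(70, 99) = -1267/(-1/35) = -1267*(-35) = 44345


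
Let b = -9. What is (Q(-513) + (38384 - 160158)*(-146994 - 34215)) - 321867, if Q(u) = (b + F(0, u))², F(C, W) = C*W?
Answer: 22066222980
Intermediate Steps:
Q(u) = 81 (Q(u) = (-9 + 0*u)² = (-9 + 0)² = (-9)² = 81)
(Q(-513) + (38384 - 160158)*(-146994 - 34215)) - 321867 = (81 + (38384 - 160158)*(-146994 - 34215)) - 321867 = (81 - 121774*(-181209)) - 321867 = (81 + 22066544766) - 321867 = 22066544847 - 321867 = 22066222980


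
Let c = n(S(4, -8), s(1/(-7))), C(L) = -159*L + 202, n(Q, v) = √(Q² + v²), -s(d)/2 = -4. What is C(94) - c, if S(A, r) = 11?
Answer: -14744 - √185 ≈ -14758.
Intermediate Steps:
s(d) = 8 (s(d) = -2*(-4) = 8)
C(L) = 202 - 159*L
c = √185 (c = √(11² + 8²) = √(121 + 64) = √185 ≈ 13.601)
C(94) - c = (202 - 159*94) - √185 = (202 - 14946) - √185 = -14744 - √185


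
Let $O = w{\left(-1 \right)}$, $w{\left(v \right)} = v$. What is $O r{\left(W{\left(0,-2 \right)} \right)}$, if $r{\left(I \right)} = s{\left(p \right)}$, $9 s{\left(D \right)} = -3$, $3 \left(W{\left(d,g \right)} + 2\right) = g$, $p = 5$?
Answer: $\frac{1}{3} \approx 0.33333$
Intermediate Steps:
$W{\left(d,g \right)} = -2 + \frac{g}{3}$
$s{\left(D \right)} = - \frac{1}{3}$ ($s{\left(D \right)} = \frac{1}{9} \left(-3\right) = - \frac{1}{3}$)
$r{\left(I \right)} = - \frac{1}{3}$
$O = -1$
$O r{\left(W{\left(0,-2 \right)} \right)} = \left(-1\right) \left(- \frac{1}{3}\right) = \frac{1}{3}$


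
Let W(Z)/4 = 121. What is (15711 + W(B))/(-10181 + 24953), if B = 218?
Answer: 16195/14772 ≈ 1.0963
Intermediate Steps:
W(Z) = 484 (W(Z) = 4*121 = 484)
(15711 + W(B))/(-10181 + 24953) = (15711 + 484)/(-10181 + 24953) = 16195/14772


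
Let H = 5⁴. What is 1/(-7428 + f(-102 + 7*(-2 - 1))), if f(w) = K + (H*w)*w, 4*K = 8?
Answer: 1/9448199 ≈ 1.0584e-7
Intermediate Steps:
H = 625
K = 2 (K = (¼)*8 = 2)
f(w) = 2 + 625*w² (f(w) = 2 + (625*w)*w = 2 + 625*w²)
1/(-7428 + f(-102 + 7*(-2 - 1))) = 1/(-7428 + (2 + 625*(-102 + 7*(-2 - 1))²)) = 1/(-7428 + (2 + 625*(-102 + 7*(-3))²)) = 1/(-7428 + (2 + 625*(-102 - 21)²)) = 1/(-7428 + (2 + 625*(-123)²)) = 1/(-7428 + (2 + 625*15129)) = 1/(-7428 + (2 + 9455625)) = 1/(-7428 + 9455627) = 1/9448199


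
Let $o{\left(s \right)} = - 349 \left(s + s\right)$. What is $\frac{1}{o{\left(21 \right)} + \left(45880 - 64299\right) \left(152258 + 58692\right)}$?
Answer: $- \frac{1}{3885502708} \approx -2.5737 \cdot 10^{-10}$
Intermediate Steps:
$o{\left(s \right)} = - 698 s$ ($o{\left(s \right)} = - 349 \cdot 2 s = - 698 s$)
$\frac{1}{o{\left(21 \right)} + \left(45880 - 64299\right) \left(152258 + 58692\right)} = \frac{1}{\left(-698\right) 21 + \left(45880 - 64299\right) \left(152258 + 58692\right)} = \frac{1}{-14658 - 3885488050} = \frac{1}{-3885502708} = - \frac{1}{3885502708}$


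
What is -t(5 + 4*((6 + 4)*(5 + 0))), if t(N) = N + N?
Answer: -410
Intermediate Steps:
t(N) = 2*N
-t(5 + 4*((6 + 4)*(5 + 0))) = -2*(5 + 4*((6 + 4)*(5 + 0))) = -2*(5 + 4*(10*5)) = -2*(5 + 4*50) = -2*(5 + 200) = -2*205 = -1*410 = -410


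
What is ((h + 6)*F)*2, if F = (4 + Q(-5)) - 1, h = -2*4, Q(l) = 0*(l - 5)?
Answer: -12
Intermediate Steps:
Q(l) = 0 (Q(l) = 0*(-5 + l) = 0)
h = -8
F = 3 (F = (4 + 0) - 1 = 4 - 1 = 3)
((h + 6)*F)*2 = ((-8 + 6)*3)*2 = -2*3*2 = -6*2 = -12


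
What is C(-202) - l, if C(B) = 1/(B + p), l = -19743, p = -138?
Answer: 6712619/340 ≈ 19743.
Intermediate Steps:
C(B) = 1/(-138 + B) (C(B) = 1/(B - 138) = 1/(-138 + B))
C(-202) - l = 1/(-138 - 202) - 1*(-19743) = 1/(-340) + 19743 = -1/340 + 19743 = 6712619/340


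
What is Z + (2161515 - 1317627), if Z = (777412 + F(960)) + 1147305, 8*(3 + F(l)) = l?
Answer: 2768722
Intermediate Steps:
F(l) = -3 + l/8
Z = 1924834 (Z = (777412 + (-3 + (⅛)*960)) + 1147305 = (777412 + (-3 + 120)) + 1147305 = (777412 + 117) + 1147305 = 777529 + 1147305 = 1924834)
Z + (2161515 - 1317627) = 1924834 + (2161515 - 1317627) = 1924834 + 843888 = 2768722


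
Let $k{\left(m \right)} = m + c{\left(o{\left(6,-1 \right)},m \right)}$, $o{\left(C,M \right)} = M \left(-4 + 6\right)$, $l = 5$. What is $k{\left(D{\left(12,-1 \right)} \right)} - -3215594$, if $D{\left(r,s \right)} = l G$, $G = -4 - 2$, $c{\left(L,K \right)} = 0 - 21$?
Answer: $3215543$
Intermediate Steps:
$o{\left(C,M \right)} = 2 M$ ($o{\left(C,M \right)} = M 2 = 2 M$)
$c{\left(L,K \right)} = -21$ ($c{\left(L,K \right)} = 0 - 21 = -21$)
$G = -6$ ($G = -4 - 2 = -6$)
$D{\left(r,s \right)} = -30$ ($D{\left(r,s \right)} = 5 \left(-6\right) = -30$)
$k{\left(m \right)} = -21 + m$ ($k{\left(m \right)} = m - 21 = -21 + m$)
$k{\left(D{\left(12,-1 \right)} \right)} - -3215594 = \left(-21 - 30\right) - -3215594 = -51 + 3215594 = 3215543$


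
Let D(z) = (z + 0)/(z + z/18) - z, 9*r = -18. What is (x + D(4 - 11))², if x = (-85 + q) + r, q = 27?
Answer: 978121/361 ≈ 2709.5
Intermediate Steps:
r = -2 (r = (⅑)*(-18) = -2)
x = -60 (x = (-85 + 27) - 2 = -58 - 2 = -60)
D(z) = 18/19 - z (D(z) = z/(z + z*(1/18)) - z = z/(z + z/18) - z = z/((19*z/18)) - z = z*(18/(19*z)) - z = 18/19 - z)
(x + D(4 - 11))² = (-60 + (18/19 - (4 - 11)))² = (-60 + (18/19 - 1*(-7)))² = (-60 + (18/19 + 7))² = (-60 + 151/19)² = (-989/19)² = 978121/361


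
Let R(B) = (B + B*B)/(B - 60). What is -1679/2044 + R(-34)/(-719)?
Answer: -761531/946204 ≈ -0.80483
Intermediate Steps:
R(B) = (B + B**2)/(-60 + B)
-1679/2044 + R(-34)/(-719) = -1679/2044 - 34*(1 - 34)/(-60 - 34)/(-719) = -1679*1/2044 - 34*(-33)/(-94)*(-1/719) = -23/28 - 34*(-1/94)*(-33)*(-1/719) = -23/28 - 561/47*(-1/719) = -23/28 + 561/33793 = -761531/946204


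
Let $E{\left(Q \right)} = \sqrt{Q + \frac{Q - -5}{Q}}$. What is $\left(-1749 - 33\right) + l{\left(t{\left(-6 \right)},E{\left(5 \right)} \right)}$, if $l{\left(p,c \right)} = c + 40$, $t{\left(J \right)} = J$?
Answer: $-1742 + \sqrt{7} \approx -1739.4$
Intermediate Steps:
$E{\left(Q \right)} = \sqrt{Q + \frac{5 + Q}{Q}}$ ($E{\left(Q \right)} = \sqrt{Q + \frac{Q + 5}{Q}} = \sqrt{Q + \frac{5 + Q}{Q}}$)
$l{\left(p,c \right)} = 40 + c$
$\left(-1749 - 33\right) + l{\left(t{\left(-6 \right)},E{\left(5 \right)} \right)} = \left(-1749 - 33\right) + \left(40 + \sqrt{1 + 5 + \frac{5}{5}}\right) = \left(-1749 - 33\right) + \left(40 + \sqrt{1 + 5 + 5 \cdot \frac{1}{5}}\right) = -1782 + \left(40 + \sqrt{1 + 5 + 1}\right) = -1782 + \left(40 + \sqrt{7}\right) = -1742 + \sqrt{7}$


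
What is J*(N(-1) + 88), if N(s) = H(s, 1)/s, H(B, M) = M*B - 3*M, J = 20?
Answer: 1840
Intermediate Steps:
H(B, M) = -3*M + B*M (H(B, M) = B*M - 3*M = -3*M + B*M)
N(s) = (-3 + s)/s (N(s) = (1*(-3 + s))/s = (-3 + s)/s)
J*(N(-1) + 88) = 20*((-3 - 1)/(-1) + 88) = 20*(-1*(-4) + 88) = 20*(4 + 88) = 20*92 = 1840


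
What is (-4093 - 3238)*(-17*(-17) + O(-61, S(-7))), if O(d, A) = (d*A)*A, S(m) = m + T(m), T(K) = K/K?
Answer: 13980217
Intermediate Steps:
T(K) = 1
S(m) = 1 + m (S(m) = m + 1 = 1 + m)
O(d, A) = d*A² (O(d, A) = (A*d)*A = d*A²)
(-4093 - 3238)*(-17*(-17) + O(-61, S(-7))) = (-4093 - 3238)*(-17*(-17) - 61*(1 - 7)²) = -7331*(289 - 61*(-6)²) = -7331*(289 - 61*36) = -7331*(289 - 2196) = -7331*(-1907) = 13980217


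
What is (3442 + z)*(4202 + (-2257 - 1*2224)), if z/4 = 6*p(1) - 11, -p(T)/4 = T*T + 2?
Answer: -867690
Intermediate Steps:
p(T) = -8 - 4*T² (p(T) = -4*(T*T + 2) = -4*(T² + 2) = -4*(2 + T²) = -8 - 4*T²)
z = -332 (z = 4*(6*(-8 - 4*1²) - 11) = 4*(6*(-8 - 4*1) - 11) = 4*(6*(-8 - 4) - 11) = 4*(6*(-12) - 11) = 4*(-72 - 11) = 4*(-83) = -332)
(3442 + z)*(4202 + (-2257 - 1*2224)) = (3442 - 332)*(4202 + (-2257 - 1*2224)) = 3110*(4202 + (-2257 - 2224)) = 3110*(4202 - 4481) = 3110*(-279) = -867690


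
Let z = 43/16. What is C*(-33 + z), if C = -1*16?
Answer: 485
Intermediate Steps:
z = 43/16 (z = 43*(1/16) = 43/16 ≈ 2.6875)
C = -16
C*(-33 + z) = -16*(-33 + 43/16) = -16*(-485/16) = 485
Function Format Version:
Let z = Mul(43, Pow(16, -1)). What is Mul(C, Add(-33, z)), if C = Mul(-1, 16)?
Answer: 485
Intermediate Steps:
z = Rational(43, 16) (z = Mul(43, Rational(1, 16)) = Rational(43, 16) ≈ 2.6875)
C = -16
Mul(C, Add(-33, z)) = Mul(-16, Add(-33, Rational(43, 16))) = Mul(-16, Rational(-485, 16)) = 485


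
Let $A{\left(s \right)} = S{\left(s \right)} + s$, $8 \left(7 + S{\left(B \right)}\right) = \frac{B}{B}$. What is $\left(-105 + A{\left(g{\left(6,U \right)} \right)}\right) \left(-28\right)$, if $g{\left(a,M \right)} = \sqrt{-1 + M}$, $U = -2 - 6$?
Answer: $\frac{6265}{2} - 84 i \approx 3132.5 - 84.0 i$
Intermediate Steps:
$S{\left(B \right)} = - \frac{55}{8}$ ($S{\left(B \right)} = -7 + \frac{B \frac{1}{B}}{8} = -7 + \frac{1}{8} \cdot 1 = -7 + \frac{1}{8} = - \frac{55}{8}$)
$U = -8$ ($U = -2 - 6 = -8$)
$A{\left(s \right)} = - \frac{55}{8} + s$
$\left(-105 + A{\left(g{\left(6,U \right)} \right)}\right) \left(-28\right) = \left(-105 - \left(\frac{55}{8} - \sqrt{-1 - 8}\right)\right) \left(-28\right) = \left(-105 - \left(\frac{55}{8} - \sqrt{-9}\right)\right) \left(-28\right) = \left(-105 - \left(\frac{55}{8} - 3 i\right)\right) \left(-28\right) = \left(- \frac{895}{8} + 3 i\right) \left(-28\right) = \frac{6265}{2} - 84 i$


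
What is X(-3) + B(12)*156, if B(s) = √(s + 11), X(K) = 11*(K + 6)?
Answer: 33 + 156*√23 ≈ 781.15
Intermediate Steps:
X(K) = 66 + 11*K (X(K) = 11*(6 + K) = 66 + 11*K)
B(s) = √(11 + s)
X(-3) + B(12)*156 = (66 + 11*(-3)) + √(11 + 12)*156 = (66 - 33) + √23*156 = 33 + 156*√23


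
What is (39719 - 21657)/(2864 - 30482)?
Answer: -9031/13809 ≈ -0.65399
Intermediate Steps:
(39719 - 21657)/(2864 - 30482) = 18062/(-27618) = 18062*(-1/27618) = -9031/13809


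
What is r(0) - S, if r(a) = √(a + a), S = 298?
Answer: -298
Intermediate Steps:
r(a) = √2*√a (r(a) = √(2*a) = √2*√a)
r(0) - S = √2*√0 - 1*298 = √2*0 - 298 = 0 - 298 = -298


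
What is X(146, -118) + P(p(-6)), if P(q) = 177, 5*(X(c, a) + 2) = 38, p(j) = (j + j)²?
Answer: 913/5 ≈ 182.60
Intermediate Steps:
p(j) = 4*j² (p(j) = (2*j)² = 4*j²)
X(c, a) = 28/5 (X(c, a) = -2 + (⅕)*38 = -2 + 38/5 = 28/5)
X(146, -118) + P(p(-6)) = 28/5 + 177 = 913/5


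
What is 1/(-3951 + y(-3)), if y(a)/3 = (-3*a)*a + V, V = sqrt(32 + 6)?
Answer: -224/903149 - sqrt(38)/5418894 ≈ -0.00024916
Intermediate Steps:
V = sqrt(38) ≈ 6.1644
y(a) = -9*a**2 + 3*sqrt(38) (y(a) = 3*((-3*a)*a + sqrt(38)) = 3*(-3*a**2 + sqrt(38)) = 3*(sqrt(38) - 3*a**2) = -9*a**2 + 3*sqrt(38))
1/(-3951 + y(-3)) = 1/(-3951 + (-9*(-3)**2 + 3*sqrt(38))) = 1/(-3951 + (-9*9 + 3*sqrt(38))) = 1/(-3951 + (-81 + 3*sqrt(38))) = 1/(-4032 + 3*sqrt(38))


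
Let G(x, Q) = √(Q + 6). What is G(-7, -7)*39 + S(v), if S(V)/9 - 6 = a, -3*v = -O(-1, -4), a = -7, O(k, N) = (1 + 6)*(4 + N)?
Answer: -9 + 39*I ≈ -9.0 + 39.0*I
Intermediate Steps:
O(k, N) = 28 + 7*N (O(k, N) = 7*(4 + N) = 28 + 7*N)
v = 0 (v = -(-1)*(28 + 7*(-4))/3 = -(-1)*(28 - 28)/3 = -(-1)*0/3 = -⅓*0 = 0)
S(V) = -9 (S(V) = 54 + 9*(-7) = 54 - 63 = -9)
G(x, Q) = √(6 + Q)
G(-7, -7)*39 + S(v) = √(6 - 7)*39 - 9 = √(-1)*39 - 9 = I*39 - 9 = 39*I - 9 = -9 + 39*I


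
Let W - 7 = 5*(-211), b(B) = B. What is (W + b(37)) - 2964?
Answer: -3975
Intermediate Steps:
W = -1048 (W = 7 + 5*(-211) = 7 - 1055 = -1048)
(W + b(37)) - 2964 = (-1048 + 37) - 2964 = -1011 - 2964 = -3975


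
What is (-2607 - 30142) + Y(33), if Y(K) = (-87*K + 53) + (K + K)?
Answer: -35501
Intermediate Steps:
Y(K) = 53 - 85*K (Y(K) = (53 - 87*K) + 2*K = 53 - 85*K)
(-2607 - 30142) + Y(33) = (-2607 - 30142) + (53 - 85*33) = -32749 + (53 - 2805) = -32749 - 2752 = -35501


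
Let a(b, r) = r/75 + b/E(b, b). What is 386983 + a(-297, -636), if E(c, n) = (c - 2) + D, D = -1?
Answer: 38697551/100 ≈ 3.8698e+5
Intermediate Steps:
E(c, n) = -3 + c (E(c, n) = (c - 2) - 1 = (-2 + c) - 1 = -3 + c)
a(b, r) = r/75 + b/(-3 + b)
386983 + a(-297, -636) = 386983 + (-297 + (1/75)*(-636)*(-3 - 297))/(-3 - 297) = 386983 + (-297 + (1/75)*(-636)*(-300))/(-300) = 386983 - (-297 + 2544)/300 = 386983 - 1/300*2247 = 386983 - 749/100 = 38697551/100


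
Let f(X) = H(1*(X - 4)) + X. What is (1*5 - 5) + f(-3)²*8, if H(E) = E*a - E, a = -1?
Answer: 968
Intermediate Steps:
H(E) = -2*E (H(E) = E*(-1) - E = -E - E = -2*E)
f(X) = 8 - X (f(X) = -2*(X - 4) + X = -2*(-4 + X) + X = (8 - 2*X) + X = 8 - X)
(1*5 - 5) + f(-3)²*8 = (1*5 - 5) + (8 - 1*(-3))²*8 = (5 - 5) + (8 + 3)²*8 = 0 + 11²*8 = 0 + 121*8 = 0 + 968 = 968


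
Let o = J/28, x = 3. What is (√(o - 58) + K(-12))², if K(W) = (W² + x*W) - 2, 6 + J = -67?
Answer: (1484 + I*√11879)²/196 ≈ 11175.0 + 1650.4*I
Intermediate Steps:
J = -73 (J = -6 - 67 = -73)
o = -73/28 ≈ -2.6071
K(W) = -2 + W² + 3*W (K(W) = (W² + 3*W) - 2 = -2 + W² + 3*W)
(√(o - 58) + K(-12))² = (√(-73/28 - 58) + (-2 + (-12)² + 3*(-12)))² = (√(-1697/28) + (-2 + 144 - 36))² = (I*√11879/14 + 106)² = (106 + I*√11879/14)²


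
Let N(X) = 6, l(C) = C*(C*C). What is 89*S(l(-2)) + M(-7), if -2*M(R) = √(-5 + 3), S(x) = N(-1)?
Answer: 534 - I*√2/2 ≈ 534.0 - 0.70711*I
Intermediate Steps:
l(C) = C³ (l(C) = C*C² = C³)
S(x) = 6
M(R) = -I*√2/2 (M(R) = -√(-5 + 3)/2 = -I*√2/2)
89*S(l(-2)) + M(-7) = 89*6 - I*√2/2 = 534 - I*√2/2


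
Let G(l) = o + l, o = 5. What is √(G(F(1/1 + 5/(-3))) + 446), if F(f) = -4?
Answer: √447 ≈ 21.142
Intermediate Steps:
G(l) = 5 + l
√(G(F(1/1 + 5/(-3))) + 446) = √((5 - 4) + 446) = √(1 + 446) = √447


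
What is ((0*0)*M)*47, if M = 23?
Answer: 0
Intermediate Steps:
((0*0)*M)*47 = ((0*0)*23)*47 = (0*23)*47 = 0*47 = 0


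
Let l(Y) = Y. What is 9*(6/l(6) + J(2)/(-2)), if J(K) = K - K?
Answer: 9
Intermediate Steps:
J(K) = 0
9*(6/l(6) + J(2)/(-2)) = 9*(6/6 + 0/(-2)) = 9*(6*(1/6) + 0*(-1/2)) = 9*(1 + 0) = 9*1 = 9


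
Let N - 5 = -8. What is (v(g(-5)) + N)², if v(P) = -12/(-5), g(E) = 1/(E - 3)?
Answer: 9/25 ≈ 0.36000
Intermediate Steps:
g(E) = 1/(-3 + E)
N = -3 (N = 5 - 8 = -3)
v(P) = 12/5 (v(P) = -12*(-⅕) = 12/5)
(v(g(-5)) + N)² = (12/5 - 3)² = (-⅗)² = 9/25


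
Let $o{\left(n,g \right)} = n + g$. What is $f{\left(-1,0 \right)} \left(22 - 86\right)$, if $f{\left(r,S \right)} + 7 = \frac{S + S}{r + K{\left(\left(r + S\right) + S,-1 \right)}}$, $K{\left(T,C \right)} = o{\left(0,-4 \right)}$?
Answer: $448$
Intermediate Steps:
$o{\left(n,g \right)} = g + n$
$K{\left(T,C \right)} = -4$ ($K{\left(T,C \right)} = -4 + 0 = -4$)
$f{\left(r,S \right)} = -7 + \frac{2 S}{-4 + r}$ ($f{\left(r,S \right)} = -7 + \frac{S + S}{r - 4} = -7 + \frac{2 S}{-4 + r}$)
$f{\left(-1,0 \right)} \left(22 - 86\right) = \frac{28 - -7 + 2 \cdot 0}{-4 - 1} \left(22 - 86\right) = \frac{28 + 7 + 0}{-5} \left(-64\right) = \left(- \frac{1}{5}\right) 35 \left(-64\right) = \left(-7\right) \left(-64\right) = 448$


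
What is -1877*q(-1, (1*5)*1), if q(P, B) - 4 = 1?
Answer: -9385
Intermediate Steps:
q(P, B) = 5 (q(P, B) = 4 + 1 = 5)
-1877*q(-1, (1*5)*1) = -1877*5 = -9385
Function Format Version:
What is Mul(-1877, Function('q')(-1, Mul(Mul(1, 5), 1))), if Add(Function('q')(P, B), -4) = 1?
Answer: -9385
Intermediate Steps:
Function('q')(P, B) = 5 (Function('q')(P, B) = Add(4, 1) = 5)
Mul(-1877, Function('q')(-1, Mul(Mul(1, 5), 1))) = Mul(-1877, 5) = -9385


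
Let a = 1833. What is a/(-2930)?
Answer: -1833/2930 ≈ -0.62560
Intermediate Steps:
a/(-2930) = 1833/(-2930) = 1833*(-1/2930) = -1833/2930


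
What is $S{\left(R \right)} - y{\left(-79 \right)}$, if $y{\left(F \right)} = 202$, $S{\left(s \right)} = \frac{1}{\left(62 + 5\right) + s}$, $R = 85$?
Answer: $- \frac{30703}{152} \approx -201.99$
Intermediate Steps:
$S{\left(s \right)} = \frac{1}{67 + s}$
$S{\left(R \right)} - y{\left(-79 \right)} = \frac{1}{67 + 85} - 202 = \frac{1}{152} - 202 = - \frac{30703}{152}$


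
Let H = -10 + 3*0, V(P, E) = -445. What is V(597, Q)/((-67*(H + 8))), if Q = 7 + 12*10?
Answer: -445/134 ≈ -3.3209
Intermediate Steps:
Q = 127 (Q = 7 + 120 = 127)
H = -10 (H = -10 + 0 = -10)
V(597, Q)/((-67*(H + 8))) = -445*(-1/(67*(-10 + 8))) = -445/((-67*(-2))) = -445/134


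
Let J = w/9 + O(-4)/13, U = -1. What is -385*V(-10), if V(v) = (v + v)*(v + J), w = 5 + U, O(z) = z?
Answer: -8885800/117 ≈ -75947.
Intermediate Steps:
w = 4 (w = 5 - 1 = 4)
J = 16/117 (J = 4/9 - 4/13 = 16/117 ≈ 0.13675)
V(v) = 2*v*(16/117 + v) (V(v) = (v + v)*(v + 16/117) = (2*v)*(16/117 + v) = 2*v*(16/117 + v))
-385*V(-10) = -770*(-10)*(16 + 117*(-10))/117 = -770*(-10)*(16 - 1170)/117 = -770*(-10)*(-1154)/117 = -385*23080/117 = -8885800/117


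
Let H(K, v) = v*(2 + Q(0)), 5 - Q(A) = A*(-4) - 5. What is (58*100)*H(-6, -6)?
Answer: -417600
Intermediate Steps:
Q(A) = 10 + 4*A (Q(A) = 5 - (A*(-4) - 5) = 5 - (-4*A - 5) = 5 - (-5 - 4*A) = 5 + (5 + 4*A) = 10 + 4*A)
H(K, v) = 12*v (H(K, v) = v*(2 + (10 + 4*0)) = v*(2 + (10 + 0)) = v*(2 + 10) = v*12 = 12*v)
(58*100)*H(-6, -6) = (58*100)*(12*(-6)) = 5800*(-72) = -417600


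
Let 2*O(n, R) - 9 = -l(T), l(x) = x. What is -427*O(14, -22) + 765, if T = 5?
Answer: -89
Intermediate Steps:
O(n, R) = 2 (O(n, R) = 9/2 + (-1*5)/2 = 9/2 + (1/2)*(-5) = 9/2 - 5/2 = 2)
-427*O(14, -22) + 765 = -427*2 + 765 = -854 + 765 = -89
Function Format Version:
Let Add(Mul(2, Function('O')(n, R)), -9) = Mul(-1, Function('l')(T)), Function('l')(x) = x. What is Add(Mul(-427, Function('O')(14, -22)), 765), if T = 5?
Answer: -89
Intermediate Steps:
Function('O')(n, R) = 2 (Function('O')(n, R) = Add(Rational(9, 2), Mul(Rational(1, 2), Mul(-1, 5))) = Add(Rational(9, 2), Mul(Rational(1, 2), -5)) = Add(Rational(9, 2), Rational(-5, 2)) = 2)
Add(Mul(-427, Function('O')(14, -22)), 765) = Add(Mul(-427, 2), 765) = Add(-854, 765) = -89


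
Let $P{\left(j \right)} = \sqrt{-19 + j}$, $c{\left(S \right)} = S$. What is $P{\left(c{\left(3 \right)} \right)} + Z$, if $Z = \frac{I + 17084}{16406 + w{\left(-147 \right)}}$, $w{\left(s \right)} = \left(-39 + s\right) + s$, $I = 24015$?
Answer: $\frac{41099}{16073} + 4 i \approx 2.557 + 4.0 i$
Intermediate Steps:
$w{\left(s \right)} = -39 + 2 s$
$Z = \frac{41099}{16073}$ ($Z = \frac{24015 + 17084}{16406 + \left(-39 + 2 \left(-147\right)\right)} = \frac{41099}{16406 - 333} = \frac{41099}{16073} \approx 2.557$)
$P{\left(c{\left(3 \right)} \right)} + Z = \sqrt{-19 + 3} + \frac{41099}{16073} = \sqrt{-16} + \frac{41099}{16073} = 4 i + \frac{41099}{16073} = \frac{41099}{16073} + 4 i$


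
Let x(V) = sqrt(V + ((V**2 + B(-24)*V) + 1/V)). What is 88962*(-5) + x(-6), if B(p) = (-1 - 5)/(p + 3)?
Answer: -444810 + sqrt(49602)/42 ≈ -4.4480e+5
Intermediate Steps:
B(p) = -6/(3 + p)
x(V) = sqrt(1/V + V**2 + 9*V/7) (x(V) = sqrt(V + ((V**2 + (-6/(3 - 24))*V) + 1/V)) = sqrt(V + ((V**2 + (-6/(-21))*V) + 1/V)) = sqrt(V + ((V**2 + (-6*(-1/21))*V) + 1/V)) = sqrt(V + ((V**2 + 2*V/7) + 1/V)) = sqrt(V + (1/V + V**2 + 2*V/7)) = sqrt(1/V + V**2 + 9*V/7))
88962*(-5) + x(-6) = 88962*(-5) + sqrt(7)*sqrt(7/(-6) - 6*(9 + 7*(-6)))/7 = -444810 + sqrt(7)*sqrt(7*(-1/6) - 6*(9 - 42))/7 = -444810 + sqrt(7)*sqrt(-7/6 - 6*(-33))/7 = -444810 + sqrt(7)*sqrt(-7/6 + 198)/7 = -444810 + sqrt(7)*sqrt(1181/6)/7 = -444810 + sqrt(7)*(sqrt(7086)/6)/7 = -444810 + sqrt(49602)/42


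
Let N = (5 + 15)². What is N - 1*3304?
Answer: -2904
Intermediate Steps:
N = 400 (N = 20² = 400)
N - 1*3304 = 400 - 1*3304 = 400 - 3304 = -2904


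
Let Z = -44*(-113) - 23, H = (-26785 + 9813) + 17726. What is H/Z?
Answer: 754/4949 ≈ 0.15235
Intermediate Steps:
H = 754 (H = -16972 + 17726 = 754)
Z = 4949 (Z = 4972 - 23 = 4949)
H/Z = 754/4949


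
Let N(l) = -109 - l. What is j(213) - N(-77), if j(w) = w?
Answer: 245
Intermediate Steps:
j(213) - N(-77) = 213 - (-109 - 1*(-77)) = 213 - (-109 + 77) = 213 - 1*(-32) = 213 + 32 = 245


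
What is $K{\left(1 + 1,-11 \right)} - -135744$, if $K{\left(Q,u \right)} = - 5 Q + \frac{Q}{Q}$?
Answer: $135735$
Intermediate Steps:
$K{\left(Q,u \right)} = 1 - 5 Q$ ($K{\left(Q,u \right)} = - 5 Q + 1 = 1 - 5 Q$)
$K{\left(1 + 1,-11 \right)} - -135744 = \left(1 - 5 \left(1 + 1\right)\right) - -135744 = \left(1 - 10\right) + 135744 = -9 + 135744 = 135735$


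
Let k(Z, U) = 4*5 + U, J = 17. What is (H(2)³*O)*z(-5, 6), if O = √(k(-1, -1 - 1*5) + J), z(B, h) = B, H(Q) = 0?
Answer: 0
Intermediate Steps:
k(Z, U) = 20 + U
O = √31 (O = √((20 + (-1 - 1*5)) + 17) = √((20 + (-1 - 5)) + 17) = √((20 - 6) + 17) = √(14 + 17) = √31 ≈ 5.5678)
(H(2)³*O)*z(-5, 6) = (0³*√31)*(-5) = (0*√31)*(-5) = 0*(-5) = 0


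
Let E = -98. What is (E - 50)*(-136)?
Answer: 20128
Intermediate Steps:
(E - 50)*(-136) = (-98 - 50)*(-136) = -148*(-136) = 20128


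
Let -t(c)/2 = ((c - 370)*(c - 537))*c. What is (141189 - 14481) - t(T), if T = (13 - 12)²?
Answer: 522276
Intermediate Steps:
T = 1 (T = 1² = 1)
t(c) = -2*c*(-537 + c)*(-370 + c) (t(c) = -2*(c - 370)*(c - 537)*c = -2*(-370 + c)*(-537 + c)*c = -2*(-537 + c)*(-370 + c)*c = -2*c*(-537 + c)*(-370 + c))
(141189 - 14481) - t(T) = (141189 - 14481) - 2*(-198690 - 1*1² + 907*1) = 126708 - 2*(-198690 - 1*1 + 907) = 126708 - 2*(-198690 - 1 + 907) = 126708 - 2*(-197784) = 126708 - 1*(-395568) = 126708 + 395568 = 522276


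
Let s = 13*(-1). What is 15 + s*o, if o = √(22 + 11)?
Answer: 15 - 13*√33 ≈ -59.679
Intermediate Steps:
s = -13
o = √33 ≈ 5.7446
15 + s*o = 15 - 13*√33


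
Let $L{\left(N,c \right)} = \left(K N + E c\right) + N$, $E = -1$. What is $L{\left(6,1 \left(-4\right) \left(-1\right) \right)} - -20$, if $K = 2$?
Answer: $34$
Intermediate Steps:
$L{\left(N,c \right)} = - c + 3 N$ ($L{\left(N,c \right)} = \left(2 N - c\right) + N = \left(- c + 2 N\right) + N = - c + 3 N$)
$L{\left(6,1 \left(-4\right) \left(-1\right) \right)} - -20 = \left(- 1 \left(-4\right) \left(-1\right) + 3 \cdot 6\right) - -20 = \left(- \left(-4\right) \left(-1\right) + 18\right) + 20 = \left(\left(-1\right) 4 + 18\right) + 20 = \left(-4 + 18\right) + 20 = 14 + 20 = 34$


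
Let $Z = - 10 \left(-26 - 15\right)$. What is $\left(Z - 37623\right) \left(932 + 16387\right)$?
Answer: $-644491947$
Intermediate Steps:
$Z = 410$ ($Z = \left(-10\right) \left(-41\right) = 410$)
$\left(Z - 37623\right) \left(932 + 16387\right) = \left(410 - 37623\right) \left(932 + 16387\right) = \left(-37213\right) 17319 = -644491947$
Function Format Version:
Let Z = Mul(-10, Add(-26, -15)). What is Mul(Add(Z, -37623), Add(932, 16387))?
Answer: -644491947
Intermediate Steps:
Z = 410 (Z = Mul(-10, -41) = 410)
Mul(Add(Z, -37623), Add(932, 16387)) = Mul(Add(410, -37623), Add(932, 16387)) = Mul(-37213, 17319) = -644491947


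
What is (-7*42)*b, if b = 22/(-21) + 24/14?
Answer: -196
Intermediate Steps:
b = ⅔ (b = 22*(-1/21) + 24*(1/14) = -22/21 + 12/7 = ⅔ ≈ 0.66667)
(-7*42)*b = -7*42*(⅔) = -294*⅔ = -196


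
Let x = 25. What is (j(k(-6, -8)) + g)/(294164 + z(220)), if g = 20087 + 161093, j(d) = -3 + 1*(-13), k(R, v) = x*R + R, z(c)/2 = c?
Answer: 45291/73651 ≈ 0.61494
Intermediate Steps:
z(c) = 2*c
k(R, v) = 26*R (k(R, v) = 25*R + R = 26*R)
j(d) = -16 (j(d) = -3 - 13 = -16)
g = 181180
(j(k(-6, -8)) + g)/(294164 + z(220)) = (-16 + 181180)/(294164 + 2*220) = 181164/(294164 + 440) = 181164/294604 = 181164*(1/294604) = 45291/73651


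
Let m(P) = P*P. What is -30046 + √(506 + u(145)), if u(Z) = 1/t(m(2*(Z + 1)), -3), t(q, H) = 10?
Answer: -30046 + √50610/10 ≈ -30024.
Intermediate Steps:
m(P) = P²
u(Z) = ⅒ (u(Z) = 1/10 = ⅒)
-30046 + √(506 + u(145)) = -30046 + √(506 + ⅒) = -30046 + √(5061/10) = -30046 + √50610/10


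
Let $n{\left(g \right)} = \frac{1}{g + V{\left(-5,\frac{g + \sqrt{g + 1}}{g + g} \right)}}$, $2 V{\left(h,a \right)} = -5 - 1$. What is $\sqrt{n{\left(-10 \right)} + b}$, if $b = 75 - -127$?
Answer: $\frac{5 \sqrt{1365}}{13} \approx 14.21$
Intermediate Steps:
$V{\left(h,a \right)} = -3$ ($V{\left(h,a \right)} = \frac{-5 - 1}{2} = \frac{1}{2} \left(-6\right) = -3$)
$b = 202$ ($b = 75 + 127 = 202$)
$n{\left(g \right)} = \frac{1}{-3 + g}$ ($n{\left(g \right)} = \frac{1}{g - 3} = \frac{1}{-3 + g}$)
$\sqrt{n{\left(-10 \right)} + b} = \sqrt{\frac{1}{-3 - 10} + 202} = \sqrt{\frac{1}{-13} + 202} = \sqrt{- \frac{1}{13} + 202} = \sqrt{\frac{2625}{13}} = \frac{5 \sqrt{1365}}{13}$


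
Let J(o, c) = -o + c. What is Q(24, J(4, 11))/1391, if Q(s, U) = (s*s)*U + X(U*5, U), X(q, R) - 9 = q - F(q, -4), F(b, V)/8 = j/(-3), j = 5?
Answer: 12268/4173 ≈ 2.9398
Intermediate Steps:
F(b, V) = -40/3 (F(b, V) = 8*(5/(-3)) = 8*(5*(-⅓)) = 8*(-5/3) = -40/3)
X(q, R) = 67/3 + q (X(q, R) = 9 + (q - 1*(-40/3)) = 9 + (q + 40/3) = 9 + (40/3 + q) = 67/3 + q)
J(o, c) = c - o
Q(s, U) = 67/3 + 5*U + U*s² (Q(s, U) = (s*s)*U + (67/3 + U*5) = s²*U + (67/3 + 5*U) = U*s² + (67/3 + 5*U) = 67/3 + 5*U + U*s²)
Q(24, J(4, 11))/1391 = (67/3 + 5*(11 - 1*4) + (11 - 1*4)*24²)/1391 = (67/3 + 5*(11 - 4) + (11 - 4)*576)*(1/1391) = (67/3 + 5*7 + 7*576)*(1/1391) = (67/3 + 35 + 4032)*(1/1391) = (12268/3)*(1/1391) = 12268/4173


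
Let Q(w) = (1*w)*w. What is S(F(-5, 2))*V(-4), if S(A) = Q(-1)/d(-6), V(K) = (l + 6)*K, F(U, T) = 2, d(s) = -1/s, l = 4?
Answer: -240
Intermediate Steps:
V(K) = 10*K (V(K) = (4 + 6)*K = 10*K)
Q(w) = w² (Q(w) = w*w = w²)
S(A) = 6 (S(A) = (-1)²/((-1/(-6))) = 1/(-1*(-⅙)) = 1/(⅙) = 1*6 = 6)
S(F(-5, 2))*V(-4) = 6*(10*(-4)) = 6*(-40) = -240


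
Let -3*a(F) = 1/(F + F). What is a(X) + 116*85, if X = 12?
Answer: 709919/72 ≈ 9860.0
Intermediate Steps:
a(F) = -1/(6*F) (a(F) = -1/(3*(F + F)) = -1/(2*F)/3 = -1/(6*F))
a(X) + 116*85 = -1/6/12 + 116*85 = -1/6*1/12 + 9860 = -1/72 + 9860 = 709919/72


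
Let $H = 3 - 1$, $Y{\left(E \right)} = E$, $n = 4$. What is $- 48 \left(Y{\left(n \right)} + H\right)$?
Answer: $-288$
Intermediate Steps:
$H = 2$
$- 48 \left(Y{\left(n \right)} + H\right) = - 48 \left(4 + 2\right) = \left(-48\right) 6 = -288$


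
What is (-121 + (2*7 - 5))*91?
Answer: -10192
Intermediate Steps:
(-121 + (2*7 - 5))*91 = (-121 + (14 - 5))*91 = (-121 + 9)*91 = -112*91 = -10192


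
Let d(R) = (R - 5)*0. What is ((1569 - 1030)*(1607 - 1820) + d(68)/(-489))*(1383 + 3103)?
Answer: -515024202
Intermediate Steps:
d(R) = 0 (d(R) = (-5 + R)*0 = 0)
((1569 - 1030)*(1607 - 1820) + d(68)/(-489))*(1383 + 3103) = ((1569 - 1030)*(1607 - 1820) + 0/(-489))*(1383 + 3103) = (539*(-213) + 0*(-1/489))*4486 = (-114807 + 0)*4486 = -114807*4486 = -515024202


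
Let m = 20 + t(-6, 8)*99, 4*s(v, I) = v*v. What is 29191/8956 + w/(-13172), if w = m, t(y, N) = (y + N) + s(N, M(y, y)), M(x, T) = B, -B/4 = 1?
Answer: 92091285/29492108 ≈ 3.1226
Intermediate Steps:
B = -4 (B = -4*1 = -4)
M(x, T) = -4
s(v, I) = v²/4 (s(v, I) = (v*v)/4 = v²/4)
t(y, N) = N + y + N²/4 (t(y, N) = (y + N) + N²/4 = (N + y) + N²/4 = N + y + N²/4)
m = 1802 (m = 20 + (8 - 6 + (¼)*8²)*99 = 20 + (8 - 6 + (¼)*64)*99 = 20 + (8 - 6 + 16)*99 = 20 + 18*99 = 20 + 1782 = 1802)
w = 1802
29191/8956 + w/(-13172) = 29191/8956 + 1802/(-13172) = 29191*(1/8956) + 1802*(-1/13172) = 29191/8956 - 901/6586 = 92091285/29492108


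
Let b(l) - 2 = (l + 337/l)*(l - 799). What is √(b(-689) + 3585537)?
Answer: 5*√87567012923/689 ≈ 2147.4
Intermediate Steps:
b(l) = 2 + (-799 + l)*(l + 337/l) (b(l) = 2 + (l + 337/l)*(l - 799) = 2 + (l + 337/l)*(-799 + l) = 2 + (-799 + l)*(l + 337/l))
√(b(-689) + 3585537) = √((339 + (-689)² - 269263/(-689) - 799*(-689)) + 3585537) = √((339 + 474721 - 269263*(-1/689) + 550511) + 3585537) = √((339 + 474721 + 269263/689 + 550511) + 3585537) = √(706887682/689 + 3585537) = √(3177322675/689) = 5*√87567012923/689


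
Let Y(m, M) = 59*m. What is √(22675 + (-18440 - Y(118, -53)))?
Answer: 3*I*√303 ≈ 52.221*I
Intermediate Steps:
√(22675 + (-18440 - Y(118, -53))) = √(22675 + (-18440 - 59*118)) = √(22675 + (-18440 - 1*6962)) = √(22675 + (-18440 - 6962)) = √(22675 - 25402) = √(-2727) = 3*I*√303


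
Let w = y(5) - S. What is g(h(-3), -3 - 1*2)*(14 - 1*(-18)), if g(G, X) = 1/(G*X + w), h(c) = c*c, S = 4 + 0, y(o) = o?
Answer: -8/11 ≈ -0.72727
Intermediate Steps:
S = 4
w = 1 (w = 5 - 1*4 = 5 - 4 = 1)
h(c) = c**2
g(G, X) = 1/(1 + G*X) (g(G, X) = 1/(G*X + 1) = 1/(1 + G*X))
g(h(-3), -3 - 1*2)*(14 - 1*(-18)) = (14 - 1*(-18))/(1 + (-3)**2*(-3 - 1*2)) = (14 + 18)/(1 + 9*(-3 - 2)) = 32/(1 + 9*(-5)) = 32/(1 - 45) = 32/(-44) = -1/44*32 = -8/11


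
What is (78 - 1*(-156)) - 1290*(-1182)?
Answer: 1525014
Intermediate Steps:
(78 - 1*(-156)) - 1290*(-1182) = (78 + 156) + 1524780 = 234 + 1524780 = 1525014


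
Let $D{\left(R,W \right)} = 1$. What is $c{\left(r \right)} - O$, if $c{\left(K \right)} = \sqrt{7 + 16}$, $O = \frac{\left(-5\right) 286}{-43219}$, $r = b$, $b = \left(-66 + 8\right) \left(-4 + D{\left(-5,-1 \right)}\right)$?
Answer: $- \frac{130}{3929} + \sqrt{23} \approx 4.7627$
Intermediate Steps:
$b = 174$ ($b = \left(-66 + 8\right) \left(-4 + 1\right) = \left(-58\right) \left(-3\right) = 174$)
$r = 174$
$O = \frac{130}{3929}$ ($O = \left(-1430\right) \left(- \frac{1}{43219}\right) = \frac{130}{3929} \approx 0.033087$)
$c{\left(K \right)} = \sqrt{23}$
$c{\left(r \right)} - O = \sqrt{23} - \frac{130}{3929} = - \frac{130}{3929} + \sqrt{23}$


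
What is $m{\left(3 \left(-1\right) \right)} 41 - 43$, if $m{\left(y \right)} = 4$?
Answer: $121$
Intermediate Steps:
$m{\left(3 \left(-1\right) \right)} 41 - 43 = 4 \cdot 41 - 43 = 164 - 43 = 121$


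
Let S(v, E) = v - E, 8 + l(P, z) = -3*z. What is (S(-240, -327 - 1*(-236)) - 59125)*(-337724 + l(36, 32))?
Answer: 20024416872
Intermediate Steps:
l(P, z) = -8 - 3*z
(S(-240, -327 - 1*(-236)) - 59125)*(-337724 + l(36, 32)) = ((-240 - (-327 - 1*(-236))) - 59125)*(-337724 + (-8 - 3*32)) = ((-240 - (-327 + 236)) - 59125)*(-337724 + (-8 - 96)) = ((-240 - 1*(-91)) - 59125)*(-337724 - 104) = ((-240 + 91) - 59125)*(-337828) = (-149 - 59125)*(-337828) = -59274*(-337828) = 20024416872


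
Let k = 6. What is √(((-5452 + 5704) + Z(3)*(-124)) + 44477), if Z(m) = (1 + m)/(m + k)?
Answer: √402065/3 ≈ 211.36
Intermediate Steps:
Z(m) = (1 + m)/(6 + m) (Z(m) = (1 + m)/(m + 6) = (1 + m)/(6 + m))
√(((-5452 + 5704) + Z(3)*(-124)) + 44477) = √(((-5452 + 5704) + ((1 + 3)/(6 + 3))*(-124)) + 44477) = √((252 + (4/9)*(-124)) + 44477) = √((252 - 496/9) + 44477) = √(1772/9 + 44477) = √(402065/9) = √402065/3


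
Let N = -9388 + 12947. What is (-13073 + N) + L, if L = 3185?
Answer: -6329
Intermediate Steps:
N = 3559
(-13073 + N) + L = (-13073 + 3559) + 3185 = -9514 + 3185 = -6329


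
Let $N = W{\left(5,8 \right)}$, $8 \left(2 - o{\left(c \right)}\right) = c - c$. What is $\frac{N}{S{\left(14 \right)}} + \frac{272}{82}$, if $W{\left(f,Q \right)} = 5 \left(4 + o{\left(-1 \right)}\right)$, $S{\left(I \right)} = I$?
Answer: $\frac{1567}{287} \approx 5.4599$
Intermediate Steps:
$o{\left(c \right)} = 2$ ($o{\left(c \right)} = 2 - \frac{c - c}{8} = 2 - 0 = 2 + 0 = 2$)
$W{\left(f,Q \right)} = 30$ ($W{\left(f,Q \right)} = 5 \left(4 + 2\right) = 5 \cdot 6 = 30$)
$N = 30$
$\frac{N}{S{\left(14 \right)}} + \frac{272}{82} = \frac{30}{14} + \frac{272}{82} = 30 \cdot \frac{1}{14} + 272 \cdot \frac{1}{82} = \frac{15}{7} + \frac{136}{41} = \frac{1567}{287}$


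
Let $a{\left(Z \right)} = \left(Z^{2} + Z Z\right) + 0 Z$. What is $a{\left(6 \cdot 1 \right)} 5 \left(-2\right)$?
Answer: $-720$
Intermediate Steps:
$a{\left(Z \right)} = 2 Z^{2}$ ($a{\left(Z \right)} = \left(Z^{2} + Z^{2}\right) + 0 = 2 Z^{2} + 0 = 2 Z^{2}$)
$a{\left(6 \cdot 1 \right)} 5 \left(-2\right) = 2 \left(6 \cdot 1\right)^{2} \cdot 5 \left(-2\right) = 2 \cdot 6^{2} \cdot 5 \left(-2\right) = 2 \cdot 36 \cdot 5 \left(-2\right) = 72 \cdot 5 \left(-2\right) = 360 \left(-2\right) = -720$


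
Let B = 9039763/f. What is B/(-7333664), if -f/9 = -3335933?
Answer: -9039763/220181505736608 ≈ -4.1056e-8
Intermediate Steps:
f = 30023397 (f = -9*(-3335933) = 30023397)
B = 9039763/30023397 ≈ 0.30109
B/(-7333664) = (9039763/30023397)/(-7333664) = (9039763/30023397)*(-1/7333664) = -9039763/220181505736608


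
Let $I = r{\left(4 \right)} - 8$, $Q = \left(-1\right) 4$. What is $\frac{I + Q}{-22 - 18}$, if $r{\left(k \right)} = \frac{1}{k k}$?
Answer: $\frac{191}{640} \approx 0.29844$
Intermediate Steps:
$Q = -4$
$r{\left(k \right)} = \frac{1}{k^{2}}$
$I = - \frac{127}{16}$ ($I = \frac{1}{16} - 8 = - \frac{127}{16} \approx -7.9375$)
$\frac{I + Q}{-22 - 18} = \frac{- \frac{127}{16} - 4}{-22 - 18} = - \frac{191}{16 \left(-40\right)} = \left(- \frac{191}{16}\right) \left(- \frac{1}{40}\right) = \frac{191}{640}$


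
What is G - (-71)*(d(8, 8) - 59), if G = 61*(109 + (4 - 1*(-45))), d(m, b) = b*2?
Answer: 6585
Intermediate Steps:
d(m, b) = 2*b
G = 9638 (G = 61*(109 + (4 + 45)) = 61*(109 + 49) = 61*158 = 9638)
G - (-71)*(d(8, 8) - 59) = 9638 - (-71)*(2*8 - 59) = 9638 - (-71)*(16 - 59) = 9638 - (-71)*(-43) = 9638 - 1*3053 = 9638 - 3053 = 6585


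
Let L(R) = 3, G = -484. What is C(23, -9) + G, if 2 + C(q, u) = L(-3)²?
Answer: -477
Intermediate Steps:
C(q, u) = 7 (C(q, u) = -2 + 3² = -2 + 9 = 7)
C(23, -9) + G = 7 - 484 = -477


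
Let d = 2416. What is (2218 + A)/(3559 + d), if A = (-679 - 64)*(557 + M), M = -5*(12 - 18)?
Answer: -433923/5975 ≈ -72.623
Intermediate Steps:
M = 30 (M = -5*(-6) = 30)
A = -436141 (A = (-679 - 64)*(557 + 30) = -743*587 = -436141)
(2218 + A)/(3559 + d) = (2218 - 436141)/(3559 + 2416) = -433923/5975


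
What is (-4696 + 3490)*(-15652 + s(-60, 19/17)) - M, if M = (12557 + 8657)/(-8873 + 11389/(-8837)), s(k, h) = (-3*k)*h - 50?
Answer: 12461188723907783/666587765 ≈ 1.8694e+7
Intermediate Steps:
s(k, h) = -50 - 3*h*k (s(k, h) = -3*h*k - 50 = -50 - 3*h*k)
M = -93734059/39211045 (M = 21214/(-8873 + 11389*(-1/8837)) = 21214/(-8873 - 11389/8837) = 21214/(-78422090/8837) = 21214*(-8837/78422090) = -93734059/39211045 ≈ -2.3905)
(-4696 + 3490)*(-15652 + s(-60, 19/17)) - M = (-4696 + 3490)*(-15652 + (-50 - 3*19/17*(-60))) - 1*(-93734059/39211045) = -1206*(-15652 + (-50 - 3*19*(1/17)*(-60))) + 93734059/39211045 = -1206*(-15652 + (-50 - 3*19/17*(-60))) + 93734059/39211045 = -1206*(-15652 + (-50 + 3420/17)) + 93734059/39211045 = -1206*(-15652 + 2570/17) + 93734059/39211045 = -1206*(-263514/17) + 93734059/39211045 = 317797884/17 + 93734059/39211045 = 12461188723907783/666587765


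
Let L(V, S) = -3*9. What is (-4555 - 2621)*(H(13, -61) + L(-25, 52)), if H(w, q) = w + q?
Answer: 538200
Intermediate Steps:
L(V, S) = -27
H(w, q) = q + w
(-4555 - 2621)*(H(13, -61) + L(-25, 52)) = (-4555 - 2621)*((-61 + 13) - 27) = -7176*(-48 - 27) = -7176*(-75) = 538200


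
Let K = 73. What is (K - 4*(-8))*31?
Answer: 3255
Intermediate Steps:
(K - 4*(-8))*31 = (73 - 4*(-8))*31 = (73 + 32)*31 = 105*31 = 3255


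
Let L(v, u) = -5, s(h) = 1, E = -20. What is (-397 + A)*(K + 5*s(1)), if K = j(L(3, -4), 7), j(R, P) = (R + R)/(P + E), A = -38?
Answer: -32625/13 ≈ -2509.6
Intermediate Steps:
j(R, P) = 2*R/(-20 + P) (j(R, P) = (R + R)/(P - 20) = (2*R)/(-20 + P) = 2*R/(-20 + P))
K = 10/13 (K = 2*(-5)/(-20 + 7) = 2*(-5)/(-13) = 2*(-5)*(-1/13) = 10/13 ≈ 0.76923)
(-397 + A)*(K + 5*s(1)) = (-397 - 38)*(10/13 + 5*1) = -435*(10/13 + 5) = -435*75/13 = -32625/13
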